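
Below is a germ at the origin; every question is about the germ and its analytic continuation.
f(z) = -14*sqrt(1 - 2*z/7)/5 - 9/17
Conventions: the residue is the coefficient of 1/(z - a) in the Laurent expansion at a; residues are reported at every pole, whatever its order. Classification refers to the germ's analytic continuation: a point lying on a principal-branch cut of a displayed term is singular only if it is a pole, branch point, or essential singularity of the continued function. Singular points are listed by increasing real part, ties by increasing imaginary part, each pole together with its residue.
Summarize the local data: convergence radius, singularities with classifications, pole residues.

Radius of convergence at 0: 7/2.
At 7/2: an algebraic (square-root) branch point.

Branch term (-14/5)*sqrt(1 - z/(7/2)): its argument vanishes at z = 7/2, a square-root branch point, modulus 7/2.
The radius of convergence is the smallest modulus among the singular points: 7/2.


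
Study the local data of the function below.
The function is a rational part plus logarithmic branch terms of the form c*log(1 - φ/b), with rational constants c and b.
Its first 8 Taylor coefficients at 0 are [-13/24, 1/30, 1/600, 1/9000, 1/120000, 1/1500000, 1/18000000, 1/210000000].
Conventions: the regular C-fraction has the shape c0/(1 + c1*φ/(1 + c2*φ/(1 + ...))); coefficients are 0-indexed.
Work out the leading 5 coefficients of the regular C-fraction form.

The regular C-fraction coefficients are [-13/24, 4/65, -29/260, -13/1740, -37/870].

Taylor coefficients (read off): a_0 = -13/24, a_1 = 1/30, a_2 = 1/600, a_3 = 1/9000, a_4 = 1/120000.
c0 = a_0 = -13/24. Peel one level at a time: if S = 1 + c*φ/S' with S'(0) = 1, then c is the φ-coefficient of S and S' = c*φ/(S - 1).
S_1 = c0/f = 1 + (4/65)*φ + (29/4225)*φ^2 + ...; c1 = 4/65.
S_2 = c1*φ/(S_1 - 1) = 1 + (-29/260)*φ + (-1/1200)*φ^2 + ...; c2 = -29/260.
S_3 = c2*φ/(S_2 - 1) = 1 + (-13/1740)*φ + (-481/1513800)*φ^2 + ...; c3 = -13/1740.
S_4 = c3*φ/(S_3 - 1) = 1 + (-37/870)*φ + ...; c4 = -37/870.


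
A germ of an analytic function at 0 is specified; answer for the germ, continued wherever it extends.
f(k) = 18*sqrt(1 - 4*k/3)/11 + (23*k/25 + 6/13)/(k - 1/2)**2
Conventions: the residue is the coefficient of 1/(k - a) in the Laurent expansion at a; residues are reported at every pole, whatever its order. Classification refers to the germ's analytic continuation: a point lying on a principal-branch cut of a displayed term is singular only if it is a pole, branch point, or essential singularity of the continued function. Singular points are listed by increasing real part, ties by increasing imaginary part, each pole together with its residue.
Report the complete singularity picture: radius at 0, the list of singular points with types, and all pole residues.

Denominator factor (k - 1/2)^2: pole of order 2 at 1/2, modulus 1/2.
Branch term (18/11)*sqrt(1 - k/(3/4)): its argument vanishes at k = 3/4, a square-root branch point, modulus 3/4.
The radius of convergence is the smallest modulus among the singular points: 1/2.
The branch term is analytic at 1/2 and contributes nothing to the residue; only the rational part matters.
At the order-2 pole 1/2 set g(k) = (k - (1/2))^2*(rational part) = 23*k/25 + 6/13.
Order-2 pole: residue = g'(a); g'(1/2) = 23/25, so the residue is 23/25.
List the singular points by increasing real part (a conjugate pair: the negative imaginary part first).

Radius of convergence at 0: 1/2.
At 1/2: a pole of order 2; residue 23/25.
At 3/4: an algebraic (square-root) branch point.


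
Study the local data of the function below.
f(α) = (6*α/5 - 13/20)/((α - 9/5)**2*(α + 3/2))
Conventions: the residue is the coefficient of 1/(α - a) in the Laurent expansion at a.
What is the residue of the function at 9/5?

The residue is 245/1089.

At the order-2 pole 9/5 set g(α) = (α - (9/5))^2*f(α) = (6*α/5 - 13/20)/(α + 3/2).
Order-2 pole: residue = g'(a); g'(9/5) = 245/1089, so the residue is 245/1089.


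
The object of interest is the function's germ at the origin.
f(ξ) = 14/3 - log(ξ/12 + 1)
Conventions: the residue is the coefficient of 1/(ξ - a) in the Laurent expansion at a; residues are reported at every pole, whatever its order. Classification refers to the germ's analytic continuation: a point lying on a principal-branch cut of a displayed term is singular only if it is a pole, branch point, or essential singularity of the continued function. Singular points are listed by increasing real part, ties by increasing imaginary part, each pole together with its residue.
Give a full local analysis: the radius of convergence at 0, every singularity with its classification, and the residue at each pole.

Branch term (-1)*log(1 - ξ/(-12)): its argument vanishes at ξ = -12, a logarithmic branch point, modulus 12.
The radius of convergence is the smallest modulus among the singular points: 12.

Radius of convergence at 0: 12.
At -12: a logarithmic branch point.


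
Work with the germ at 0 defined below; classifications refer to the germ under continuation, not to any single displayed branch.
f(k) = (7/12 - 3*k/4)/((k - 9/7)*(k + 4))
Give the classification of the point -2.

The point is a regular point.

Denominator factors: k - 9/7 = -23/7 at k = -2; k + 4 = 2 at k = -2 — none vanishes.
So the germ continues analytically to -2.


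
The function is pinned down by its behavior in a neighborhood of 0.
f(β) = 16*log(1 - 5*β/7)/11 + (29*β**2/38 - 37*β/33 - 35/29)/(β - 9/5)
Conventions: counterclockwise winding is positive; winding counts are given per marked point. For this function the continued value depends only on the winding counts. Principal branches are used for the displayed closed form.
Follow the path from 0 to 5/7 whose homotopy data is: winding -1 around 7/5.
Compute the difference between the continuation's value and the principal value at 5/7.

Continued minus principal equals -(32/11)*pi*i.

The rational part is single-valued and drops out of the difference; each branch term changes only by its own monodromy.
(16/11)*log(1 - β/(7/5)): each positive loop around 7/5 adds 2*pi*i to the log, so winding -1 contributes (16/11)*(-1)*2*pi*i = -(32/11)*pi*i.
Summing the contributions at β = 5/7 gives -(32/11)*pi*i.


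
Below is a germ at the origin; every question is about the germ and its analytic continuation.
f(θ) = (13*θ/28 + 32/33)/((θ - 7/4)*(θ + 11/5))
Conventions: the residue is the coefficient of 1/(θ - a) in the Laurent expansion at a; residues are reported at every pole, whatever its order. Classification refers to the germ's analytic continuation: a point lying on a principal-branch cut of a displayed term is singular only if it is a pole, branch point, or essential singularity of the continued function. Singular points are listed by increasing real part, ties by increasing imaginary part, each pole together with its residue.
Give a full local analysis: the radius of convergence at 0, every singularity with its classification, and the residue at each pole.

Radius of convergence at 0: 7/4.
At -11/5: a pole of order 1; residue 239/18249.
At 7/4: a pole of order 1; residue 4705/10428.

Denominator factor (θ - 7/4): pole of order 1 at 7/4, modulus 7/4.
Denominator factor (θ + 11/5): pole of order 1 at -11/5, modulus 11/5.
The radius of convergence is the smallest modulus among the singular points: 7/4.
At the order-1 pole -11/5 set g(θ) = (θ - (-11/5))*f(θ) = (13*θ/28 + 32/33)/(θ - 7/4).
Simple pole: residue = g(a) at a = -11/5, which is 239/18249.
At the order-1 pole 7/4 set g(θ) = (θ - (7/4))*f(θ) = (13*θ/28 + 32/33)/(θ + 11/5).
Simple pole: residue = g(a) at a = 7/4, which is 4705/10428.
List the singular points by increasing real part (a conjugate pair: the negative imaginary part first).


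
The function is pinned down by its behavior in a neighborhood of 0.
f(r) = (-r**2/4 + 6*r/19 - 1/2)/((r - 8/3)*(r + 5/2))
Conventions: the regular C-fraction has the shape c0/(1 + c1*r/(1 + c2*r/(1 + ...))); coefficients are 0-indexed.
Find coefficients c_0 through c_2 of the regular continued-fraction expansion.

The regular C-fraction coefficients are [3/40, 499/760, 3398/9481].

Taylor coefficients (expand at 0): a_0 = 3/40, a_1 = -1497/30400, a_2 = 60777/1216000.
c0 = a_0 = 3/40. Peel one level at a time: if S = 1 + c*r/S' with S'(0) = 1, then c is the r-coefficient of S and S' = c*r/(S - 1).
S_1 = c0/f = 1 + (499/760)*r + (-1699/7220)*r^2 + ...; c1 = 499/760.
S_2 = c1*r/(S_1 - 1) = 1 + (3398/9481)*r + ...; c2 = 3398/9481.


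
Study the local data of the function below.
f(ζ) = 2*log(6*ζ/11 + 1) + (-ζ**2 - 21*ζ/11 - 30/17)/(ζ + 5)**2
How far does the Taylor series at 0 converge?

Denominator factor (ζ + 5)^2: pole of order 2 at -5, modulus 5.
Branch term (2)*log(1 - ζ/(-11/6)): its argument vanishes at ζ = -11/6, a logarithmic branch point, modulus 11/6.
The radius of convergence is the smallest modulus among the singular points: 11/6.

The radius of convergence is 11/6.


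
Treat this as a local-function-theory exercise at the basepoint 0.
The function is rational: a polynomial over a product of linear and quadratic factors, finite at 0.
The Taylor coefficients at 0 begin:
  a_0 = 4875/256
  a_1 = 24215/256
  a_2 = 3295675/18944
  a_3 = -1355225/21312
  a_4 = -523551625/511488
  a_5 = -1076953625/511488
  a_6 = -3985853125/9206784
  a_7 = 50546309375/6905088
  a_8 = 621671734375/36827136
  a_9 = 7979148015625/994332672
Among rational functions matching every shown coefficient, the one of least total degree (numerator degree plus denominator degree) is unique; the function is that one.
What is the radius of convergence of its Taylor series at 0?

The radius of convergence is (1/5)*sqrt(10).

No rational of total degree below 8 reproduces all 10 coefficients; solving the [2/6] Pade equations on them gives f(y) = (6*y**2/37 - y/25 + 39/32)/(y**2 - 2*y/3 + 2/5)**3, whose expansion matches every shown term.
Denominator factor (y**2 - 2*y/3 + 2/5)^3: discriminant -52/45, complex-conjugate roots (1/3) + ((1/15)*sqrt(65))*i and (1/3) - ((1/15)*sqrt(65))*i; poles of order 3, moduli (1/5)*sqrt(10) and (1/5)*sqrt(10).
The radius of convergence is the smallest modulus among the singular points: (1/5)*sqrt(10).


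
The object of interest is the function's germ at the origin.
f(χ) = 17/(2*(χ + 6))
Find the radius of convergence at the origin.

Denominator factor (χ + 6): pole of order 1 at -6, modulus 6.
The radius of convergence is the smallest modulus among the singular points: 6.

The radius of convergence is 6.


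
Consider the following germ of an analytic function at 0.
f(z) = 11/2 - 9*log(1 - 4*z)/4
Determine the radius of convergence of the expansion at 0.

The radius of convergence is 1/4.

Branch term (-9/4)*log(1 - z/(1/4)): its argument vanishes at z = 1/4, a logarithmic branch point, modulus 1/4.
The radius of convergence is the smallest modulus among the singular points: 1/4.


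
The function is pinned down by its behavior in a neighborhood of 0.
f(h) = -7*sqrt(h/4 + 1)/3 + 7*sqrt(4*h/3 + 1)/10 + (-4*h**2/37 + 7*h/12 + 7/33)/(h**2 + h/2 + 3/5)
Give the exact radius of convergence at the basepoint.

Denominator factor (h**2 + h/2 + 3/5): discriminant -43/20, complex-conjugate roots (-1/4) + ((1/20)*sqrt(215))*i and (-1/4) - ((1/20)*sqrt(215))*i; poles of order 1, moduli (1/5)*sqrt(15) and (1/5)*sqrt(15).
Branch term (7/10)*sqrt(1 - h/(-3/4)): its argument vanishes at h = -3/4, a square-root branch point, modulus 3/4.
Branch term (-7/3)*sqrt(1 - h/(-4)): its argument vanishes at h = -4, a square-root branch point, modulus 4.
The radius of convergence is the smallest modulus among the singular points: 3/4.

The radius of convergence is 3/4.


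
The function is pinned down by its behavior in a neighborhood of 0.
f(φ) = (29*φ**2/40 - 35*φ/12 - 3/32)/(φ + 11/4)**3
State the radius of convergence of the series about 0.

Denominator factor (φ + 11/4)^3: pole of order 3 at -11/4, modulus 11/4.
The radius of convergence is the smallest modulus among the singular points: 11/4.

The radius of convergence is 11/4.


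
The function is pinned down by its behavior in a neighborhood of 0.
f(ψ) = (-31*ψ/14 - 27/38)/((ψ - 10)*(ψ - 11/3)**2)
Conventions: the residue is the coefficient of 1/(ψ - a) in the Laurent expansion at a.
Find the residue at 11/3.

The residue is 54711/96026.

At the order-2 pole 11/3 set g(ψ) = (ψ - (11/3))^2*f(ψ) = (-31*ψ/14 - 27/38)/(ψ - 10).
Order-2 pole: residue = g'(a); g'(11/3) = 54711/96026, so the residue is 54711/96026.


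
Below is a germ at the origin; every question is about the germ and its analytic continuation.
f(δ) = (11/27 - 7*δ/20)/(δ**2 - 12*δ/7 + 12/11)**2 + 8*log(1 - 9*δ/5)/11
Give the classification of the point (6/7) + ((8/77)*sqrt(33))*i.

The denominator factor δ**2 - 12*δ/7 + 12/11 vanishes at (6/7) + ((8/77)*sqrt(33))*i and appears to the power 2; the numerator there equals (29/270) - ((2/55)*sqrt(33))*i, nonzero, and no other factor vanishes.
The branch terms are analytic at this point.
Hence a pole whose order is the multiplicity, 2.

The point is a pole of order 2.


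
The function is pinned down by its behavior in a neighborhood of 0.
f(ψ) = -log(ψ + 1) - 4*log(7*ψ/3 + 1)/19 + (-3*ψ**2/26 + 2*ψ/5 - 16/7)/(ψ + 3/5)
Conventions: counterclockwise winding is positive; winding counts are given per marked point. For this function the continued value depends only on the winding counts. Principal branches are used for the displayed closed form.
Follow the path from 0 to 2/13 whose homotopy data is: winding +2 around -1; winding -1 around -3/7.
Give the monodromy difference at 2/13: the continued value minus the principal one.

The rational part is single-valued and drops out of the difference; each branch term changes only by its own monodromy.
(-1)*log(1 - ψ/(-1)): each positive loop around -1 adds 2*pi*i to the log, so winding +2 contributes (-1)*(2)*2*pi*i = -(4)*pi*i.
(-4/19)*log(1 - ψ/(-3/7)): each positive loop around -3/7 adds 2*pi*i to the log, so winding -1 contributes (-4/19)*(-1)*2*pi*i = (8/19)*pi*i.
Summing the contributions at ψ = 2/13 gives -(68/19)*pi*i.

Continued minus principal equals -(68/19)*pi*i.


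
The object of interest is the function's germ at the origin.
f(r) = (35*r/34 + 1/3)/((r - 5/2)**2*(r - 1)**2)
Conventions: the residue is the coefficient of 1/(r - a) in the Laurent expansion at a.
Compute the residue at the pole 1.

The residue is 1742/1377.

At the order-2 pole 1 set g(r) = (r - (1))^2*f(r) = (35*r/34 + 1/3)/(r - 5/2)**2.
Order-2 pole: residue = g'(a); g'(1) = 1742/1377, so the residue is 1742/1377.


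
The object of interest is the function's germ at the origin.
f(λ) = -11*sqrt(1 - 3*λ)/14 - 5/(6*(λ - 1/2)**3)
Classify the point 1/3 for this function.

The term (-11/14)*sqrt(1 - λ/(1/3)) has argument 1 - 1/3/(1/3) = 0 at 1/3: a square-root (algebraic, two-sheeted) branch point; the remaining terms are analytic or single-valued there.

The point is an algebraic (square-root) branch point.


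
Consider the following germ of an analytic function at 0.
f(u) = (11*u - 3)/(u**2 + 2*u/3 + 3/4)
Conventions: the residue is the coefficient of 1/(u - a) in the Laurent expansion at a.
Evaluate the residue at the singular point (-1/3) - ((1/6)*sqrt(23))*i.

The factor u**2 + 2*u/3 + 3/4 splits as (u - a)(u - a') with a = (-1/3) - ((1/6)*sqrt(23))*i, a' = (-1/3) + ((1/6)*sqrt(23))*i. At the order-1 pole a set g(u) = (u - a)*f(u) = [11*u - 3] / (u - a').
Simple pole: residue = g(a) at a = (-1/3) - ((1/6)*sqrt(23))*i, which is (11/2) - ((20/23)*sqrt(23))*i.

The residue is (11/2) - ((20/23)*sqrt(23))*i.


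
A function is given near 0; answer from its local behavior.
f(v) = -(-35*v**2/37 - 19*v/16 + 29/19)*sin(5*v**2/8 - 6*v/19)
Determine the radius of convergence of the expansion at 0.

The factor -sin(5*v**2/8 - 6*v/19) is entire and contributes no finite singular point.
The polynomial part has no poles.
No finite singular points: the Taylor series at 0 converges everywhere.

The radius of convergence is infinite.


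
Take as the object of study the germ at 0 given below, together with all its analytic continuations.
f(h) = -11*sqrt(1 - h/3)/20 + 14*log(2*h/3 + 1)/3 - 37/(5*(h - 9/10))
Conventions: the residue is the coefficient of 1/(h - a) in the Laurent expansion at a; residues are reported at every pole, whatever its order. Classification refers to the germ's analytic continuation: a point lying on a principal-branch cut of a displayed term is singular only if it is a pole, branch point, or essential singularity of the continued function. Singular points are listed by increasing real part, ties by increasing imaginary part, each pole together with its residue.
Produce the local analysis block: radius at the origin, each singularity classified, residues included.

Radius of convergence at 0: 9/10.
At -3/2: a logarithmic branch point.
At 9/10: a pole of order 1; residue -37/5.
At 3: an algebraic (square-root) branch point.

Denominator factor (h - 9/10): pole of order 1 at 9/10, modulus 9/10.
Branch term (-11/20)*sqrt(1 - h/(3)): its argument vanishes at h = 3, a square-root branch point, modulus 3.
Branch term (14/3)*log(1 - h/(-3/2)): its argument vanishes at h = -3/2, a logarithmic branch point, modulus 3/2.
The radius of convergence is the smallest modulus among the singular points: 9/10.
The branch terms are analytic at 9/10 and contribute nothing to the residue; only the rational part matters.
At the order-1 pole 9/10 set g(h) = (h - (9/10))*(rational part) = -37/5.
Simple pole: residue = g(a) at a = 9/10, which is -37/5.
List the singular points by increasing real part (a conjugate pair: the negative imaginary part first).


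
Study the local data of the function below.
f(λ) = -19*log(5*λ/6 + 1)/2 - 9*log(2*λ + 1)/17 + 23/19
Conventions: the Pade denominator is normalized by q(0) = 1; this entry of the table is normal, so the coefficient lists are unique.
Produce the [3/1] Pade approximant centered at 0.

The Pade approximant has numerator coefficients [23/19, -4298746583/554105208, -1634217653/349961184, 14339553841/12598602624]; denominator coefficients [1, 575123/571832].

Taylor coefficients needed (expand at 0): a_0 = 23/19, a_1 = -1831/204, a_2 = 10667/2448, a_3 = -71479/22032, a_4 = 575123/176256.
Write the denominator as Q(λ) = 1 + q1*λ. Requiring Q*f - P = O(λ^5) with deg P <= 3 kills the coefficients of λ^4..λ^4 in Q*f:
  λ^4: a_4 + q1*a_3 = 0, i.e. 575123/176256 + (-71479/22032)*q1 = 0.
Solving this linear system: q1 = 575123/571832.
The numerator is Q*f truncated at degree 3: P0 = a_0 = 23/19; P1 = a_1 + q1*a_0 = -4298746583/554105208; P2 = a_2 + q1*a_1 = -1634217653/349961184; P3 = a_3 + q1*a_2 = 14339553841/12598602624.


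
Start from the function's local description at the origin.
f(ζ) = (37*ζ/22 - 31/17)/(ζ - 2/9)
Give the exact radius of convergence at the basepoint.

The radius of convergence is 2/9.

Denominator factor (ζ - 2/9): pole of order 1 at 2/9, modulus 2/9.
The radius of convergence is the smallest modulus among the singular points: 2/9.


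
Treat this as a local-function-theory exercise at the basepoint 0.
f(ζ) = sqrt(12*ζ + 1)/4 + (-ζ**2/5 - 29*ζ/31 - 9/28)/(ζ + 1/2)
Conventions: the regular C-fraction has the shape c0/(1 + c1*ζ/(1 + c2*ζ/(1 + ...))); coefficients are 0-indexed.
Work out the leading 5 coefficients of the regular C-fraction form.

The regular C-fraction coefficients are [-11/28, 794/341, 1183623/676885, 2151547343/335641665, -39983895097/34415191437].

Taylor coefficients (expand at 0): a_0 = -11/28, a_1 = 397/434, a_2 = -8093/2170, a_3 = 27623/1085, a_4 = -432737/2170.
c0 = a_0 = -11/28. Peel one level at a time: if S = 1 + c*ζ/S' with S'(0) = 1, then c is the ζ-coefficient of S and S' = c*ζ/(S - 1).
S_1 = c0/f = 1 + (794/341)*ζ + (-2367246/581405)*ζ^2 + ...; c1 = 794/341.
S_2 = c1*ζ/(S_1 - 1) = 1 + (1183623/676885)*ζ + (-44166661/3940225)*ζ^2 + ...; c2 = 1183623/676885.
S_3 = c2*ζ/(S_2 - 1) = 1 + (2151547343/335641665)*ζ + (1064659332671/142955449605)*ζ^2 + ...; c3 = 2151547343/335641665.
S_4 = c3*ζ/(S_3 - 1) = 1 + (-39983895097/34415191437)*ζ + ...; c4 = -39983895097/34415191437.


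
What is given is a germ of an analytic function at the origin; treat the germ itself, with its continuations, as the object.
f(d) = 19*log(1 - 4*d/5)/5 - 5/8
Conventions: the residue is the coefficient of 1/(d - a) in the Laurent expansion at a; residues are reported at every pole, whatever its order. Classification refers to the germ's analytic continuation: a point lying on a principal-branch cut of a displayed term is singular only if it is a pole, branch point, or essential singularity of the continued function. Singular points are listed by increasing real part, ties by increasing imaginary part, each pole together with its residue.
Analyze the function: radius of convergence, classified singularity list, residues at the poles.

Branch term (19/5)*log(1 - d/(5/4)): its argument vanishes at d = 5/4, a logarithmic branch point, modulus 5/4.
The radius of convergence is the smallest modulus among the singular points: 5/4.

Radius of convergence at 0: 5/4.
At 5/4: a logarithmic branch point.


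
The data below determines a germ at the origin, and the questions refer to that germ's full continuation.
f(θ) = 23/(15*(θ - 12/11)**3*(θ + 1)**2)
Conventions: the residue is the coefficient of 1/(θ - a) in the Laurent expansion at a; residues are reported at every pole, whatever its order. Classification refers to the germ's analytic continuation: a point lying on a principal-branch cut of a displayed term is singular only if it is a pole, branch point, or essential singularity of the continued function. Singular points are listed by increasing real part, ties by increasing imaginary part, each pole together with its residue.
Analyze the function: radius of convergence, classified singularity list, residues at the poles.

Radius of convergence at 0: 1.
At -1: a pole of order 2; residue -14641/60835.
At 12/11: a pole of order 3; residue 14641/60835.

Denominator factor (θ - 12/11)^3: pole of order 3 at 12/11, modulus 12/11.
Denominator factor (θ + 1)^2: pole of order 2 at -1, modulus 1.
The radius of convergence is the smallest modulus among the singular points: 1.
At the order-2 pole -1 set g(θ) = (θ - (-1))^2*f(θ) = 23/(15*(θ - 12/11)**3).
Order-2 pole: residue = g'(a); g'(-1) = -14641/60835, so the residue is -14641/60835.
At the order-3 pole 12/11 set g(θ) = (θ - (12/11))^3*f(θ) = 23/(15*(θ + 1)**2).
Order-3 pole: residue = g''(a)/2; g''(12/11) = 29282/60835, so the residue is 14641/60835.
List the singular points by increasing real part (a conjugate pair: the negative imaginary part first).


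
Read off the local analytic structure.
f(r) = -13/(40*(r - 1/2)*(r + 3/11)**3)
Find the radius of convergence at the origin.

The radius of convergence is 3/11.

Denominator factor (r + 3/11)^3: pole of order 3 at -3/11, modulus 3/11.
Denominator factor (r - 1/2): pole of order 1 at 1/2, modulus 1/2.
The radius of convergence is the smallest modulus among the singular points: 3/11.


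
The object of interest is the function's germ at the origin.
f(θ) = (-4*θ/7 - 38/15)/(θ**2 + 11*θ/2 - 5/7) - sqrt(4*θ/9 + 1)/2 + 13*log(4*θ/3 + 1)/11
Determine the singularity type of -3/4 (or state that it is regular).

The point is a logarithmic branch point.

The term (13/11)*log(1 - θ/(-3/4)) has argument 1 - -3/4/(-3/4) = 0 at -3/4: a logarithmic (infinitely-sheeted) branch point; the remaining terms are analytic or single-valued there.


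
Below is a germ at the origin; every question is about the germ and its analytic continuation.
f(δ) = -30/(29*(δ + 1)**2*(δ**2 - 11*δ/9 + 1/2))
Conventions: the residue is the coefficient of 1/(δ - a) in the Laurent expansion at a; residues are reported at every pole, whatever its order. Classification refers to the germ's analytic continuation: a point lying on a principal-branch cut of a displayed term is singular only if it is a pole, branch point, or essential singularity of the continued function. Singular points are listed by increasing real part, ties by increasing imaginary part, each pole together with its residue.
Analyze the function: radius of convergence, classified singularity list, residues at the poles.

Radius of convergence at 0: (1/2)*sqrt(2).
At -1: a pole of order 2; residue -1080/2401.
At (11/18) - ((1/18)*sqrt(41))*i: a pole of order 1; residue (540/2401) - ((216000/2854789)*sqrt(41))*i.
At (11/18) + ((1/18)*sqrt(41))*i: a pole of order 1; residue (540/2401) + ((216000/2854789)*sqrt(41))*i.

Denominator factor (δ**2 - 11*δ/9 + 1/2): discriminant -41/81, complex-conjugate roots (11/18) + ((1/18)*sqrt(41))*i and (11/18) - ((1/18)*sqrt(41))*i; poles of order 1, moduli (1/2)*sqrt(2) and (1/2)*sqrt(2).
Denominator factor (δ + 1)^2: pole of order 2 at -1, modulus 1.
The radius of convergence is the smallest modulus among the singular points: (1/2)*sqrt(2).
At the order-2 pole -1 set g(δ) = (δ - (-1))^2*f(δ) = -30/(29*(δ**2 - 11*δ/9 + 1/2)).
Order-2 pole: residue = g'(a); g'(-1) = -1080/2401, so the residue is -1080/2401.
The factor δ**2 - 11*δ/9 + 1/2 splits as (δ - a)(δ - a') with a = (11/18) - ((1/18)*sqrt(41))*i, a' = (11/18) + ((1/18)*sqrt(41))*i. At the order-1 pole a set g(δ) = (δ - a)*f(δ) = [-30/(29*(δ + 1)**2)] / (δ - a').
Simple pole: residue = g(a) at a = (11/18) - ((1/18)*sqrt(41))*i, which is (540/2401) - ((216000/2854789)*sqrt(41))*i.
The factor δ**2 - 11*δ/9 + 1/2 splits as (δ - a)(δ - a') with a = (11/18) + ((1/18)*sqrt(41))*i, a' = (11/18) - ((1/18)*sqrt(41))*i. At the order-1 pole a set g(δ) = (δ - a)*f(δ) = [-30/(29*(δ + 1)**2)] / (δ - a').
Simple pole: residue = g(a) at a = (11/18) + ((1/18)*sqrt(41))*i, which is (540/2401) + ((216000/2854789)*sqrt(41))*i.
List the singular points by increasing real part (a conjugate pair: the negative imaginary part first).


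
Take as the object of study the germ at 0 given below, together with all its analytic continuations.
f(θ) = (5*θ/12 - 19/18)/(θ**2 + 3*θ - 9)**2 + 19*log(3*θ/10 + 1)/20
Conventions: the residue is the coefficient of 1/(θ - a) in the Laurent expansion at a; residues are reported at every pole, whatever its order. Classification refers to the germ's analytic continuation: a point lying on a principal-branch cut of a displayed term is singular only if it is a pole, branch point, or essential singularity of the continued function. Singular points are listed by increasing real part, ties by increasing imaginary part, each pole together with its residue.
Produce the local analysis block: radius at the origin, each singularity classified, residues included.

Denominator factor (θ**2 + 3*θ - 9)^2: discriminant 45, real irrational roots -3/2 + (3/2)*sqrt(5) and -3/2 - (3/2)*sqrt(5); poles of order 2, moduli -3/2 + (3/2)*sqrt(5) and 3/2 + (3/2)*sqrt(5).
Branch term (19/20)*log(1 - θ/(-10/3)): its argument vanishes at θ = -10/3, a logarithmic branch point, modulus 10/3.
The radius of convergence is the smallest modulus among the singular points: -3/2 + (3/2)*sqrt(5).
The branch term is analytic at -3/2 - (3/2)*sqrt(5) and contributes nothing to the residue; only the rational part matters.
The factor θ**2 + 3*θ - 9 splits as (θ - a)(θ - a') with a = -3/2 - (3/2)*sqrt(5), a' = -3/2 + (3/2)*sqrt(5). At the order-2 pole a set g(θ) = (θ - a)^2*(rational part) = [5*θ/12 - 19/18] / (θ - a')^2.
Order-2 pole: residue = g'(a); g'(-3/2 - (3/2)*sqrt(5)) = -(121/24300)*sqrt(5), so the residue is -(121/24300)*sqrt(5).
The branch term is analytic at -3/2 + (3/2)*sqrt(5) and contributes nothing to the residue; only the rational part matters.
The factor θ**2 + 3*θ - 9 splits as (θ - a)(θ - a') with a = -3/2 + (3/2)*sqrt(5), a' = -3/2 - (3/2)*sqrt(5). At the order-2 pole a set g(θ) = (θ - a)^2*(rational part) = [5*θ/12 - 19/18] / (θ - a')^2.
Order-2 pole: residue = g'(a); g'(-3/2 + (3/2)*sqrt(5)) = (121/24300)*sqrt(5), so the residue is (121/24300)*sqrt(5).
List the singular points by increasing real part (a conjugate pair: the negative imaginary part first).

Radius of convergence at 0: -3/2 + (3/2)*sqrt(5).
At -3/2 - (3/2)*sqrt(5): a pole of order 2; residue -(121/24300)*sqrt(5).
At -10/3: a logarithmic branch point.
At -3/2 + (3/2)*sqrt(5): a pole of order 2; residue (121/24300)*sqrt(5).


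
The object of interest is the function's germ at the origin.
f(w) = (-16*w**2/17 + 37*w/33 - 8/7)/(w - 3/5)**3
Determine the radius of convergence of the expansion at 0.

The radius of convergence is 3/5.

Denominator factor (w - 3/5)^3: pole of order 3 at 3/5, modulus 3/5.
The radius of convergence is the smallest modulus among the singular points: 3/5.


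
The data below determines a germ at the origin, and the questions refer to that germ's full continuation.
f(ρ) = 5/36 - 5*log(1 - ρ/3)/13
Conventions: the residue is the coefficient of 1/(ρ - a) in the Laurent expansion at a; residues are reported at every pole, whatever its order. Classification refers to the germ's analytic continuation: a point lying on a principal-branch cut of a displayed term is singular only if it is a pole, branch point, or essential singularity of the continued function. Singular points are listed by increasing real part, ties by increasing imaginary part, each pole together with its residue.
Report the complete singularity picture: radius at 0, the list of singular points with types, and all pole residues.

Branch term (-5/13)*log(1 - ρ/(3)): its argument vanishes at ρ = 3, a logarithmic branch point, modulus 3.
The radius of convergence is the smallest modulus among the singular points: 3.

Radius of convergence at 0: 3.
At 3: a logarithmic branch point.


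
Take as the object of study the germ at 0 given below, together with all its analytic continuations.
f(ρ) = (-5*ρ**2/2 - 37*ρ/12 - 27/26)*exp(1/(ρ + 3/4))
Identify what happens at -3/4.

The point is an essential singularity.

The exponent 1/(ρ - (-3/4)) has a pole at -3/4, so exp(1/(ρ - (-3/4))) takes every nonzero value near it: an essential singularity (not a pole of any order).


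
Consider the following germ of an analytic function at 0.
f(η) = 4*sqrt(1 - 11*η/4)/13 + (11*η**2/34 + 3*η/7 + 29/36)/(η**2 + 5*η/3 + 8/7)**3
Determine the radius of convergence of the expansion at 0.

Denominator factor (η**2 + 5*η/3 + 8/7)^3: discriminant -113/63, complex-conjugate roots (-5/6) + ((1/42)*sqrt(791))*i and (-5/6) - ((1/42)*sqrt(791))*i; poles of order 3, moduli (2/7)*sqrt(14) and (2/7)*sqrt(14).
Branch term (4/13)*sqrt(1 - η/(4/11)): its argument vanishes at η = 4/11, a square-root branch point, modulus 4/11.
The radius of convergence is the smallest modulus among the singular points: 4/11.

The radius of convergence is 4/11.


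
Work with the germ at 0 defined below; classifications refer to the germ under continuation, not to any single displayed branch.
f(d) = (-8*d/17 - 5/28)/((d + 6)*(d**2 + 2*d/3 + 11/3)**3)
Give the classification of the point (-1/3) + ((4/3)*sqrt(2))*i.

The denominator factor d**2 + 2*d/3 + 11/3 vanishes at (-1/3) + ((4/3)*sqrt(2))*i and appears to the power 3; the numerator there equals (-31/1428) - ((32/51)*sqrt(2))*i, nonzero, and no other factor vanishes.
Hence a pole whose order is the multiplicity, 3.

The point is a pole of order 3.


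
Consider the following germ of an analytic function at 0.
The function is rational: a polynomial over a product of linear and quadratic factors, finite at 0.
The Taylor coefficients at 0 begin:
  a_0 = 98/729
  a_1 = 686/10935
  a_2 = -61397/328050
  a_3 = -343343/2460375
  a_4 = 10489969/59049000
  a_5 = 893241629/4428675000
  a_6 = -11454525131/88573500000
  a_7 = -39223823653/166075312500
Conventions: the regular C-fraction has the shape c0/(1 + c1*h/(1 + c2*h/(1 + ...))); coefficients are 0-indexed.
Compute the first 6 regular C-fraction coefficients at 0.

The regular C-fraction coefficients are [98/729, -7/15, 69/20, -40049/12420, -2506000/24870429, -2762760/7168771].

Taylor coefficients (read off): a_0 = 98/729, a_1 = 686/10935, a_2 = -61397/328050, a_3 = -343343/2460375, a_4 = 10489969/59049000, a_5 = 893241629/4428675000.
c0 = a_0 = 98/729. Peel one level at a time: if S = 1 + c*h/S' with S'(0) = 1, then c is the h-coefficient of S and S' = c*h/(S - 1).
S_1 = c0/f = 1 + (-7/15)*h + (161/100)*h^2 + ...; c1 = -7/15.
S_2 = c1*h/(S_1 - 1) = 1 + (69/20)*h + (40049/3600)*h^2 + ...; c2 = 69/20.
S_3 = c2*h/(S_2 - 1) = 1 + (-40049/12420)*h + (-125300/385641)*h^2 + ...; c3 = -40049/12420.
S_4 = c3*h/(S_3 - 1) = 1 + (-2506000/24870429)*h + (-560560000/14435301609)*h^2 + ...; c4 = -2506000/24870429.
S_5 = c4*h/(S_4 - 1) = 1 + (-2762760/7168771)*h + ...; c5 = -2762760/7168771.


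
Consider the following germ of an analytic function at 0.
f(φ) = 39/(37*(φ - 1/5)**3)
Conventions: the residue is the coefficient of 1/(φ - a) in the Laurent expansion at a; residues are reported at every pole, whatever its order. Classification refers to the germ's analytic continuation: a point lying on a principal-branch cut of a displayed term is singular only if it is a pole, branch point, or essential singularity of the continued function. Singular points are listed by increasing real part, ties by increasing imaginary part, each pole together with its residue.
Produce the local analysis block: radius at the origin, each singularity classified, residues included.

Denominator factor (φ - 1/5)^3: pole of order 3 at 1/5, modulus 1/5.
The radius of convergence is the smallest modulus among the singular points: 1/5.
At the order-3 pole 1/5 set g(φ) = (φ - (1/5))^3*f(φ) = 39/37.
Order-3 pole: residue = g''(a)/2; g''(1/5) = 0, so the residue is 0.

Radius of convergence at 0: 1/5.
At 1/5: a pole of order 3; residue 0.


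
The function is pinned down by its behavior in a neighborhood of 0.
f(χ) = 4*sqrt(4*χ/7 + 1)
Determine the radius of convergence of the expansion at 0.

Branch term (4)*sqrt(1 - χ/(-7/4)): its argument vanishes at χ = -7/4, a square-root branch point, modulus 7/4.
The radius of convergence is the smallest modulus among the singular points: 7/4.

The radius of convergence is 7/4.


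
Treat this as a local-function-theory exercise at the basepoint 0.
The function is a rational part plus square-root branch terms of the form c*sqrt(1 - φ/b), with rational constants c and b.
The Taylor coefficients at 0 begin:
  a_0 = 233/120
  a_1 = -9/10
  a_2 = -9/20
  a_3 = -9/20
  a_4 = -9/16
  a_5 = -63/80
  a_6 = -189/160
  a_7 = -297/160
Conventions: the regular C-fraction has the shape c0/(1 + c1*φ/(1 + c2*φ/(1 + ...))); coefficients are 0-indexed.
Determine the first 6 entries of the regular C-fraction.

Taylor coefficients (read off): a_0 = 233/120, a_1 = -9/10, a_2 = -9/20, a_3 = -9/20, a_4 = -9/16, a_5 = -63/80.
c0 = a_0 = 233/120. Peel one level at a time: if S = 1 + c*φ/S' with S'(0) = 1, then c is the φ-coefficient of S and S' = c*φ/(S - 1).
S_1 = c0/f = 1 + (108/233)*φ + (24246/54289)*φ^2 + ...; c1 = 108/233.
S_2 = c1*φ/(S_1 - 1) = 1 + (-449/466)*φ + (-1/4)*φ^2 + ...; c2 = -449/466.
S_3 = c2*φ/(S_2 - 1) = 1 + (-233/898)*φ + (-154945/806404)*φ^2 + ...; c3 = -233/898.
S_4 = c3*φ/(S_3 - 1) = 1 + (-665/898)*φ + (-1/4)*φ^2 + ...; c4 = -665/898.
S_5 = c4*φ/(S_4 - 1) = 1 + (-449/1330)*φ + ...; c5 = -449/1330.

The regular C-fraction coefficients are [233/120, 108/233, -449/466, -233/898, -665/898, -449/1330].


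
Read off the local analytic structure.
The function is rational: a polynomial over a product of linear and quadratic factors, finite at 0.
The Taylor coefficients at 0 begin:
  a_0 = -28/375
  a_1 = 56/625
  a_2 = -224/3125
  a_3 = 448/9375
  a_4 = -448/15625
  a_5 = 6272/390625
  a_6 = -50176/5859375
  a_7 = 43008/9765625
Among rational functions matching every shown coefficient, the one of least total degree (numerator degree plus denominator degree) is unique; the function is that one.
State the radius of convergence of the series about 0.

The radius of convergence is 5/2.

No rational of total degree below 3 reproduces all 8 coefficients; solving the [0/3] Pade equations on them gives f(x) = -7/(6*(x + 5/2)**3), whose expansion matches every shown term.
Denominator factor (x + 5/2)^3: pole of order 3 at -5/2, modulus 5/2.
The radius of convergence is the smallest modulus among the singular points: 5/2.


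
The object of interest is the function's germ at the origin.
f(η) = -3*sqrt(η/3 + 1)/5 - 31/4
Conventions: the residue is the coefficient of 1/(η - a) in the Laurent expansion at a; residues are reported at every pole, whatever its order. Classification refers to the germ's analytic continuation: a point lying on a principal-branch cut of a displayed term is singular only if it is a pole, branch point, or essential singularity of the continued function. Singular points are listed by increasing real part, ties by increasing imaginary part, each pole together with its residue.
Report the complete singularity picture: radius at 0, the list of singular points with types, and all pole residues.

Radius of convergence at 0: 3.
At -3: an algebraic (square-root) branch point.

Branch term (-3/5)*sqrt(1 - η/(-3)): its argument vanishes at η = -3, a square-root branch point, modulus 3.
The radius of convergence is the smallest modulus among the singular points: 3.


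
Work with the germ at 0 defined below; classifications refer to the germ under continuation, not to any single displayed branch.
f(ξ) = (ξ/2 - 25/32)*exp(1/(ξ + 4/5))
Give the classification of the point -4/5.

The point is an essential singularity.

The exponent 1/(ξ - (-4/5)) has a pole at -4/5, so exp(1/(ξ - (-4/5))) takes every nonzero value near it: an essential singularity (not a pole of any order).


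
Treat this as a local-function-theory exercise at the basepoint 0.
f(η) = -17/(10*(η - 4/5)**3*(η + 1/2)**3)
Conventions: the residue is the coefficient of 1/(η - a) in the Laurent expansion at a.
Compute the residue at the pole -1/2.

The residue is 1020000/371293.

At the order-3 pole -1/2 set g(η) = (η - (-1/2))^3*f(η) = -17/(10*(η - 4/5)**3).
Order-3 pole: residue = g''(a)/2; g''(-1/2) = 2040000/371293, so the residue is 1020000/371293.


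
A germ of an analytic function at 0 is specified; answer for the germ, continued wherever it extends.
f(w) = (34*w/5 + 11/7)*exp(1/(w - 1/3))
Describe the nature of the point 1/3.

The point is an essential singularity.

The exponent 1/(w - (1/3)) has a pole at 1/3, so exp(1/(w - (1/3))) takes every nonzero value near it: an essential singularity (not a pole of any order).


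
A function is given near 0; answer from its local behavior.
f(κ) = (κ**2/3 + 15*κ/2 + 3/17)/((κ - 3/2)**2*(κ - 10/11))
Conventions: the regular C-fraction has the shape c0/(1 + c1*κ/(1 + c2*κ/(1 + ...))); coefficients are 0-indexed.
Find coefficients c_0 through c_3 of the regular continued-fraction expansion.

Taylor coefficients (expand at 0): a_0 = -22/255, a_1 = -14828/3825, a_2 = -541112/57375, a_3 = -13410848/860625.
c0 = a_0 = -22/255. Peel one level at a time: if S = 1 + c*κ/S' with S'(0) = 1, then c is the κ-coefficient of S and S' = c*κ/(S - 1).
S_1 = c0/f = 1 + (-674/15)*κ + (85936/45)*κ^2 + ...; c1 = -674/15.
S_2 = c1*κ/(S_1 - 1) = 1 + (42968/1011)*κ + (647012/340707)*κ^2 + ...; c2 = 42968/1011.
S_3 = c2*κ/(S_2 - 1) = 1 + (-161753/3620054)*κ + ...; c3 = -161753/3620054.

The regular C-fraction coefficients are [-22/255, -674/15, 42968/1011, -161753/3620054].


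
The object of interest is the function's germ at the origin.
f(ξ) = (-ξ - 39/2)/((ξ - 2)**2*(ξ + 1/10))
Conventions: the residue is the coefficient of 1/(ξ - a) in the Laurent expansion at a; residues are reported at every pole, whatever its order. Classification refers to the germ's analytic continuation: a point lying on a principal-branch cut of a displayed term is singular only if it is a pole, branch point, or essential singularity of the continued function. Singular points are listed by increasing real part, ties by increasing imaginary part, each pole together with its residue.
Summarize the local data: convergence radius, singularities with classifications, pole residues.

Radius of convergence at 0: 1/10.
At -1/10: a pole of order 1; residue -1940/441.
At 2: a pole of order 2; residue 1940/441.

Denominator factor (ξ + 1/10): pole of order 1 at -1/10, modulus 1/10.
Denominator factor (ξ - 2)^2: pole of order 2 at 2, modulus 2.
The radius of convergence is the smallest modulus among the singular points: 1/10.
At the order-1 pole -1/10 set g(ξ) = (ξ - (-1/10))*f(ξ) = (-ξ - 39/2)/(ξ - 2)**2.
Simple pole: residue = g(a) at a = -1/10, which is -1940/441.
At the order-2 pole 2 set g(ξ) = (ξ - (2))^2*f(ξ) = (-ξ - 39/2)/(ξ + 1/10).
Order-2 pole: residue = g'(a); g'(2) = 1940/441, so the residue is 1940/441.
List the singular points by increasing real part (a conjugate pair: the negative imaginary part first).
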